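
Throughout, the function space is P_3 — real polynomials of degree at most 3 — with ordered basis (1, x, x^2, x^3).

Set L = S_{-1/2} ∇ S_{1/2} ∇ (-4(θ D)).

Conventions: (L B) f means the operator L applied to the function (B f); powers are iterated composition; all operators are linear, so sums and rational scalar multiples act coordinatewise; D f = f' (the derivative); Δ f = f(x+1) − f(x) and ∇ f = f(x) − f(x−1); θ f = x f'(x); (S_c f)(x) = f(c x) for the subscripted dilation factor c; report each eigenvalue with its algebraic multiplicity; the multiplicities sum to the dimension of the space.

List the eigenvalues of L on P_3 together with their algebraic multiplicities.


λ = 0 (multiplicity 4)

image of 1: 0
image of x: 0
image of x^2: 0
image of x^3: -24
the matrix is upper triangular; its diagonal is (0, 0, 0, 0)
for a triangular matrix the eigenvalues are the diagonal entries, with algebraic multiplicity their repetition count


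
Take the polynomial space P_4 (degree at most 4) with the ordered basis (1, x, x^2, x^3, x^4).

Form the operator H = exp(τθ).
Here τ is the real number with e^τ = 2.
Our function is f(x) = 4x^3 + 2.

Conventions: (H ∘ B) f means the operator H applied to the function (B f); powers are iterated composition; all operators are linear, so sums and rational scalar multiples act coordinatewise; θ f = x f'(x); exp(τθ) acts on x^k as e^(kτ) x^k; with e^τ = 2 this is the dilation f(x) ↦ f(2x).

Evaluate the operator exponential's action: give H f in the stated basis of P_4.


exp(τθ) x^k = e^(kτ) x^k; with e^τ = 2 this sends x^k to 2^k x^k
x^3 ↦ 8 x^3
applying this coordinatewise to f: exp(τθ) f = 32x^3 + 2

g(x) = 32x^3 + 2


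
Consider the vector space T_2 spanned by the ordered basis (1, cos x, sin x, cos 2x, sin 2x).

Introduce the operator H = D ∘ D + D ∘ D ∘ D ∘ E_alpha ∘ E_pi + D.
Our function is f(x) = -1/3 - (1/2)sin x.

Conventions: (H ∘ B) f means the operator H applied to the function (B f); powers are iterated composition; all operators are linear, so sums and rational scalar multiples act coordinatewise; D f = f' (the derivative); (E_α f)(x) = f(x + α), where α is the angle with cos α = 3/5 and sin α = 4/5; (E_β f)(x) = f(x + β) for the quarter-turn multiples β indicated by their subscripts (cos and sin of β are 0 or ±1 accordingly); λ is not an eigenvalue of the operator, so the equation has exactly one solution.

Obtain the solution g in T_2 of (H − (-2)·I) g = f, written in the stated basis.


write g with unknown coordinates in the stated basis and equate coefficients in (H − (-2)·I) g = f
solving from the highest basis element down gives g = -1/6 + (4/13)cos x - (1/26)sin x
check: H g = -(8/13)cos x - (11/26)sin x
so H g − (-2)·g = -1/3 - (1/2)sin x = f ✓

the result is g(x) = -1/6 + (4/13)cos x - (1/26)sin x


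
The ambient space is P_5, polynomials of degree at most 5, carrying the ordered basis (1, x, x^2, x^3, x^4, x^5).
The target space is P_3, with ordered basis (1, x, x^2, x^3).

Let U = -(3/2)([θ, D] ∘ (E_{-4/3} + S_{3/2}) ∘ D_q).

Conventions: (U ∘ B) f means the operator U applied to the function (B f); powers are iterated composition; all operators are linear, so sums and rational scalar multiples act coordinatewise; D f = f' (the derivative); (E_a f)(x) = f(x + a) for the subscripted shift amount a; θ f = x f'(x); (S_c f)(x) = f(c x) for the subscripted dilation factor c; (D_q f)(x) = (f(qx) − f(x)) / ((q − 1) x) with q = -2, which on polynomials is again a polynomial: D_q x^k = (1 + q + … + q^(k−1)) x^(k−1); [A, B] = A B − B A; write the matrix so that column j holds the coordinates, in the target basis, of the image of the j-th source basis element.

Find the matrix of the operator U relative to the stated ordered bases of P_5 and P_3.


image of 1: 0
image of x: 0
image of x^2: -15/4
image of x^3: (117/4)x - 12
image of x^4: -(1575/16)x^2 + 60x - 40
image of x^5: (3201/8)x^3 - 264x^2 + 352x - 1408/9
each image's coordinates form column j of the matrix

the matrix is [[0, 0, -15/4, -12, -40, -1408/9]; [0, 0, 0, 117/4, 60, 352]; [0, 0, 0, 0, -1575/16, -264]; [0, 0, 0, 0, 0, 3201/8]] (rows listed top to bottom)


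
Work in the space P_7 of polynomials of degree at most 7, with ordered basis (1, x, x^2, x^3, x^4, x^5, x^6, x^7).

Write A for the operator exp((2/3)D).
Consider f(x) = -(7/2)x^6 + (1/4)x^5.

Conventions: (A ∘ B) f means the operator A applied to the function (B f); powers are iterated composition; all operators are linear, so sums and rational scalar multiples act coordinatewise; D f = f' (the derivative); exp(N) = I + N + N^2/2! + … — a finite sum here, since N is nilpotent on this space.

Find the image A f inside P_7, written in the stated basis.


the image equals g(x) = -(7/2)x^6 - (55/4)x^5 - (45/2)x^4 - (530/27)x^3 - (260/27)x^2 - (68/27)x - 200/729

order-1 term: -14x^5 + (5/6)x^4
order-2 term: -(70/3)x^4 + (10/9)x^3
order-3 term: -(560/27)x^3 + (20/27)x^2
order-4 term: -(280/27)x^2 + (20/81)x
order-5 term: -(224/81)x + 8/243
order-6 term: -224/729
the series for exp((2/3)D) f terminates at order 6
exp((2/3)D) f = -(7/2)x^6 - (55/4)x^5 - (45/2)x^4 - (530/27)x^3 - (260/27)x^2 - (68/27)x - 200/729


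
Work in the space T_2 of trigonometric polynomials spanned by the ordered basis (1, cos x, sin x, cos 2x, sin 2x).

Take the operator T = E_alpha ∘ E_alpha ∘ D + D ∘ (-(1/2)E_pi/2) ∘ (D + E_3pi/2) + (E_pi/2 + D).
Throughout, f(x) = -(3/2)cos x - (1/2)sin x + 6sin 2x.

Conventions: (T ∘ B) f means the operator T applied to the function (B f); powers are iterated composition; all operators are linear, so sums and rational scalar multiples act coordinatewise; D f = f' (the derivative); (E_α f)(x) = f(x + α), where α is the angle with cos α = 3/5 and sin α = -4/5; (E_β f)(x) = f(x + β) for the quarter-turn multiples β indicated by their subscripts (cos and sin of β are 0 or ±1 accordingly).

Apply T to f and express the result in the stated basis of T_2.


the image equals g(x) = -(23/10)cos x + (21/10)sin x - (2574/625)cos 2x - (15282/625)sin 2x

D f = -(1/2)cos x + (3/2)sin x + 12cos 2x
E_alpha D f = -(3/2)cos x + (1/2)sin x - (84/25)cos 2x + (288/25)sin 2x
E_alpha E_alpha D f = -(13/10)cos x - (9/10)sin x - (6324/625)cos 2x - (4032/625)sin 2x
D f = -(1/2)cos x + (3/2)sin x + 12cos 2x
E_3pi/2 f = (1/2)cos x - (3/2)sin x - 6sin 2x
(D + E_3pi/2) f = 12cos 2x - 6sin 2x
E_pi/2 (D + E_3pi/2) f = -12cos 2x + 6sin 2x
(-(1/2)E_pi/2) (D + E_3pi/2) f = 6cos 2x - 3sin 2x
D (-(1/2)E_pi/2) (D + E_3pi/2) f = -6cos 2x - 12sin 2x
E_pi/2 f = -(1/2)cos x + (3/2)sin x - 6sin 2x
D f = -(1/2)cos x + (3/2)sin x + 12cos 2x
(E_pi/2 + D) f = -cos x + 3sin x + 12cos 2x - 6sin 2x
(E_alpha ∘ E_alpha ∘ D + D ∘ (-(1/2)E_pi/2) ∘ (D + E_3pi/2) + (E_pi/2 + D)) f = -(23/10)cos x + (21/10)sin x - (2574/625)cos 2x - (15282/625)sin 2x


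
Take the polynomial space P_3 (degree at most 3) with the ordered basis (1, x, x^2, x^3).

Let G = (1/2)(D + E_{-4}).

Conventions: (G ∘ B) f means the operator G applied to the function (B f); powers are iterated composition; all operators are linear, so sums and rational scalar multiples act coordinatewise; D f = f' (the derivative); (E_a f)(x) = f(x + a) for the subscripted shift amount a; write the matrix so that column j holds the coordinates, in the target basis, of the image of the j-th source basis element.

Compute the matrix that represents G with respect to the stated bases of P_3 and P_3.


the matrix is [[1/2, -3/2, 8, -32]; [0, 1/2, -3, 24]; [0, 0, 1/2, -9/2]; [0, 0, 0, 1/2]] (rows listed top to bottom)

image of 1: 1/2
image of x: (1/2)x - 3/2
image of x^2: (1/2)x^2 - 3x + 8
image of x^3: (1/2)x^3 - (9/2)x^2 + 24x - 32
each image's coordinates form column j of the matrix


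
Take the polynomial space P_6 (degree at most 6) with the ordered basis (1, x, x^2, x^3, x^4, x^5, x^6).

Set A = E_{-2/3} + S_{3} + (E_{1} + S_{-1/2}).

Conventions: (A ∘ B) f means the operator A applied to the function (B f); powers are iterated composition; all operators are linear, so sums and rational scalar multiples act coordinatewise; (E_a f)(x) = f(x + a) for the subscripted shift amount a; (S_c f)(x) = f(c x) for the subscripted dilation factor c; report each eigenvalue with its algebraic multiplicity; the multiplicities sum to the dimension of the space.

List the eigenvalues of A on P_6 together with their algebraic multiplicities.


image of 1: 4
image of x: (9/2)x + 1/3
image of x^2: (45/4)x^2 + (2/3)x + 13/9
image of x^3: (231/8)x^3 + x^2 + (13/3)x + 19/27
image of x^4: (1329/16)x^4 + (4/3)x^3 + (26/3)x^2 + (76/27)x + 97/81
image of x^5: (7839/32)x^5 + (5/3)x^4 + (130/9)x^3 + (190/27)x^2 + (485/81)x + 211/243
image of x^6: (46785/64)x^6 + 2x^5 + (65/3)x^4 + (380/27)x^3 + (485/27)x^2 + (422/81)x + 793/729
the matrix is upper triangular; its diagonal is (4, 9/2, 45/4, 231/8, 1329/16, 7839/32, 46785/64)
for a triangular matrix the eigenvalues are the diagonal entries, with algebraic multiplicity their repetition count

λ = 4 (multiplicity 1), λ = 9/2 (multiplicity 1), λ = 45/4 (multiplicity 1), λ = 231/8 (multiplicity 1), λ = 1329/16 (multiplicity 1), λ = 7839/32 (multiplicity 1), λ = 46785/64 (multiplicity 1)


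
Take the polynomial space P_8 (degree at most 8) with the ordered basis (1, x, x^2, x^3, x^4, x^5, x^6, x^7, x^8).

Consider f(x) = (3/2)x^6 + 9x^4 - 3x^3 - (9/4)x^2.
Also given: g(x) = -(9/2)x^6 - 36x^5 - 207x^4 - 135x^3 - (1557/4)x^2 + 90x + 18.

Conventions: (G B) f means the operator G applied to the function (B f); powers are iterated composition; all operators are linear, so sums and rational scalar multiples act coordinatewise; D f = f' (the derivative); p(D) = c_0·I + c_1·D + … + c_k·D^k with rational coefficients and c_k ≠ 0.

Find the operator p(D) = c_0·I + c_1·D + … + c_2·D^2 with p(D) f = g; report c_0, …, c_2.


D^0 f = (3/2)x^6 + 9x^4 - 3x^3 - (9/4)x^2
D^1 f = 9x^5 + 36x^3 - 9x^2 - (9/2)x
D^2 f = 45x^4 + 108x^2 - 18x - 9/2
matching coefficients of g against c_0 f + c_1 Df + … from the top degree down determines the c_i
solution: c_0 = -3, c_1 = -4, c_2 = -4

p(D) = -3·I − 4·D − 4·D^2, i.e. c_0 = -3, c_1 = -4, c_2 = -4


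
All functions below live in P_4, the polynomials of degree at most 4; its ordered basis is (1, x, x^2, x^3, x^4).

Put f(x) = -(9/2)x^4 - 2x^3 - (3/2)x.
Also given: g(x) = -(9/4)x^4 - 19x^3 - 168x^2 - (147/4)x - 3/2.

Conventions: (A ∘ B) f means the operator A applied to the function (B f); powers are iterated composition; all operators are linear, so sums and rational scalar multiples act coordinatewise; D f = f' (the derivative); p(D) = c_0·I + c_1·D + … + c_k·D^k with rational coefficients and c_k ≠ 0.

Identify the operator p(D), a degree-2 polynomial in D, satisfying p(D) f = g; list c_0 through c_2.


p(D) = (1/2)·I + D + 3·D^2, i.e. c_0 = 1/2, c_1 = 1, c_2 = 3

D^0 f = -(9/2)x^4 - 2x^3 - (3/2)x
D^1 f = -18x^3 - 6x^2 - 3/2
D^2 f = -54x^2 - 12x
matching coefficients of g against c_0 f + c_1 Df + … from the top degree down determines the c_i
solution: c_0 = 1/2, c_1 = 1, c_2 = 3


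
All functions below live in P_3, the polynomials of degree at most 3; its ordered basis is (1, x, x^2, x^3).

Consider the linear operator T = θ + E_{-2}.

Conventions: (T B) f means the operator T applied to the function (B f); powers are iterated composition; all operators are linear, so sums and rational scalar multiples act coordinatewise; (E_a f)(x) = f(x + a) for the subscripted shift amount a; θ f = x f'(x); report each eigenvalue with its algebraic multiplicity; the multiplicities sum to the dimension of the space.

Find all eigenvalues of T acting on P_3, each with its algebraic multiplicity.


image of 1: 1
image of x: 2x - 2
image of x^2: 3x^2 - 4x + 4
image of x^3: 4x^3 - 6x^2 + 12x - 8
the matrix is upper triangular; its diagonal is (1, 2, 3, 4)
for a triangular matrix the eigenvalues are the diagonal entries, with algebraic multiplicity their repetition count

λ = 1 (multiplicity 1), λ = 2 (multiplicity 1), λ = 3 (multiplicity 1), λ = 4 (multiplicity 1)


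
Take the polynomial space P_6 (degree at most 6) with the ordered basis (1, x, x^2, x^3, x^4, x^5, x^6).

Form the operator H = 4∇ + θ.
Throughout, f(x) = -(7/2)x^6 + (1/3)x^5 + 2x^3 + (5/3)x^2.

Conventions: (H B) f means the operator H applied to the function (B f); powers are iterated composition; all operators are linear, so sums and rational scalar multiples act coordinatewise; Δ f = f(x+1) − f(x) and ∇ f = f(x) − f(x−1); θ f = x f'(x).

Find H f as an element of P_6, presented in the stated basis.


∇ f = -21x^5 + (325/6)x^4 - (220/3)x^3 + (371/6)x^2 - (76/3)x + 25/6
(4∇) f = -84x^5 + (650/3)x^4 - (880/3)x^3 + (742/3)x^2 - (304/3)x + 50/3
θ f = -21x^6 + (5/3)x^5 + 6x^3 + (10/3)x^2
(4∇ + θ) f = -21x^6 - (247/3)x^5 + (650/3)x^4 - (862/3)x^3 + (752/3)x^2 - (304/3)x + 50/3

the result is g(x) = -21x^6 - (247/3)x^5 + (650/3)x^4 - (862/3)x^3 + (752/3)x^2 - (304/3)x + 50/3


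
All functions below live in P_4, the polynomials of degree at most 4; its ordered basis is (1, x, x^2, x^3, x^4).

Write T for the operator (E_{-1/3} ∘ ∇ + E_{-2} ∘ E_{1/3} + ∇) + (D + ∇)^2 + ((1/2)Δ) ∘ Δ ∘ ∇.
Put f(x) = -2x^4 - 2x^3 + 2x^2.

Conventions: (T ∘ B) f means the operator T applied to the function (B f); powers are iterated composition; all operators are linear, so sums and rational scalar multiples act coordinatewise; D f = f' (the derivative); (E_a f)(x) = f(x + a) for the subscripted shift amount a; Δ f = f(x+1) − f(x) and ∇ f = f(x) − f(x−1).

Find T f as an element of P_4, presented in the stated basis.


∇ f = -8x^3 + 6x^2 + 2x - 2
E_{-1/3} ∇ f = -8x^3 + 14x^2 - (14/3)x - 46/27
E_{1/3} f = -2x^4 - (14/3)x^3 - (4/3)x^2 + (10/27)x + 10/81
E_{-2} E_{1/3} f = -2x^4 + (34/3)x^3 - (64/3)x^2 + (370/27)x - 50/81
∇ f = -8x^3 + 6x^2 + 2x - 2
(E_{-1/3} ∘ ∇ + E_{-2} ∘ E_{1/3} + ∇) f = -2x^4 - (14/3)x^3 - (4/3)x^2 + (298/27)x - 350/81
D f = -8x^3 - 6x^2 + 4x
∇ f = -8x^3 + 6x^2 + 2x - 2
(D + ∇) f = -16x^3 + 6x - 2
D (D + ∇) f = -48x^2 + 6
∇ (D + ∇) f = -48x^2 + 48x - 10
(D + ∇) (D + ∇) f = -96x^2 + 48x - 4
∇ f = -8x^3 + 6x^2 + 2x - 2
Δ ∇ f = -24x^2 - 12x
Δ Δ ∇ f = -48x - 36
((1/2)Δ) Δ ∇ f = -24x - 18
((E_{-1/3} ∘ ∇ + E_{-2} ∘ E_{1/3} + ∇) + (D + ∇)^2 + ((1/2)Δ) ∘ Δ ∘ ∇) f = -2x^4 - (14/3)x^3 - (292/3)x^2 + (946/27)x - 2132/81

g(x) = -2x^4 - (14/3)x^3 - (292/3)x^2 + (946/27)x - 2132/81


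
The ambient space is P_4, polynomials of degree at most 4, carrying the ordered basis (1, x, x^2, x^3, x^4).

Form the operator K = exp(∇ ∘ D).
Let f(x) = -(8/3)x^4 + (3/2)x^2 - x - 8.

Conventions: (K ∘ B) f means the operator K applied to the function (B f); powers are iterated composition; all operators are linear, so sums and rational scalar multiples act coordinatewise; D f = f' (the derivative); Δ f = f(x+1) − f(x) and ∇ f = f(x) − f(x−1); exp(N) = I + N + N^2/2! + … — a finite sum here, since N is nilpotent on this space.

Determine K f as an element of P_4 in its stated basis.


the result is g(x) = -(8/3)x^4 - (61/2)x^2 + 31x - 143/3

order-1 term: -32x^2 + 32x - 23/3
order-2 term: -32
the series for exp(∇ ∘ D) f terminates at order 2
exp(∇ ∘ D) f = -(8/3)x^4 - (61/2)x^2 + 31x - 143/3


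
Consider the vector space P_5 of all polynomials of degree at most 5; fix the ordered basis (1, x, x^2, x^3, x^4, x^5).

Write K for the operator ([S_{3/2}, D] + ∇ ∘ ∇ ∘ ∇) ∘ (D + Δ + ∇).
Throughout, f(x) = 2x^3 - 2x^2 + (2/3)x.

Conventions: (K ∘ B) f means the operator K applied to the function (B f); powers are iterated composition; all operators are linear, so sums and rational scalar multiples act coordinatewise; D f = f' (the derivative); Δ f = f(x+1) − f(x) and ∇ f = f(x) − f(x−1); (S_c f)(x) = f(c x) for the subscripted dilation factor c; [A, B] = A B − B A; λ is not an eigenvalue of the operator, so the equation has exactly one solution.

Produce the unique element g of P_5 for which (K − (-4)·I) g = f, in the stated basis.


write g with unknown coordinates in the stated basis and equate coefficients in (K − (-4)·I) g = f
solving from the highest basis element down gives g = (1/2)x^3 - (1/2)x^2 + (89/48)x - 3/8
check: K g = -(27/4)x + 3/2
so K g − (-4)·g = 2x^3 - 2x^2 + (2/3)x = f ✓

the result is g(x) = (1/2)x^3 - (1/2)x^2 + (89/48)x - 3/8


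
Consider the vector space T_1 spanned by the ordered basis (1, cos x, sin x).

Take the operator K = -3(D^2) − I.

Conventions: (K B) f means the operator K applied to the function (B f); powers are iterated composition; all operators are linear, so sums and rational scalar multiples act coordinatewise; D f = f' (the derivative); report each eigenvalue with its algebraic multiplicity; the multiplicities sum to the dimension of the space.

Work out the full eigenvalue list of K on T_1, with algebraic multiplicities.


λ = -1 (multiplicity 1), λ = 2 (multiplicity 2)

image of 1: -1
image of cos x: 2cos x
image of sin x: 2sin x
the matrix is diagonal; its diagonal is (-1, 2, 2)
for a triangular matrix the eigenvalues are the diagonal entries, with algebraic multiplicity their repetition count


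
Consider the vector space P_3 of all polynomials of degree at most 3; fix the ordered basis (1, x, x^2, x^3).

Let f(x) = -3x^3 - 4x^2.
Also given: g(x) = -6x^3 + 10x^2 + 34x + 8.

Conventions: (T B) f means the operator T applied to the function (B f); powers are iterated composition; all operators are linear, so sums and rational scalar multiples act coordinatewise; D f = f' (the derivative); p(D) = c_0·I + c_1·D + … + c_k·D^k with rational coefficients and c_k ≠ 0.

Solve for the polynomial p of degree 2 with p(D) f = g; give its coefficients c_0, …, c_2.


D^0 f = -3x^3 - 4x^2
D^1 f = -9x^2 - 8x
D^2 f = -18x - 8
matching coefficients of g against c_0 f + c_1 Df + … from the top degree down determines the c_i
solution: c_0 = 2, c_1 = -2, c_2 = -1

c_0 = 2, c_1 = -2, c_2 = -1


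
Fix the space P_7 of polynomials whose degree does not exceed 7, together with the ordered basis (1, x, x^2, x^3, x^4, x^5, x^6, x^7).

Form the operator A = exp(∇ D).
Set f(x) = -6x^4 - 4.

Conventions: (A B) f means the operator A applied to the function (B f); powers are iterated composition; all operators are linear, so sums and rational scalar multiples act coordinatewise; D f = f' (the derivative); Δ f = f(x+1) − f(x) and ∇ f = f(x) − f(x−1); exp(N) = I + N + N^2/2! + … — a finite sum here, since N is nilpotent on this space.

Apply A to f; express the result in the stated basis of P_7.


g(x) = -6x^4 - 72x^2 + 72x - 100

order-1 term: -72x^2 + 72x - 24
order-2 term: -72
the series for exp(∇ D) f terminates at order 2
exp(∇ D) f = -6x^4 - 72x^2 + 72x - 100


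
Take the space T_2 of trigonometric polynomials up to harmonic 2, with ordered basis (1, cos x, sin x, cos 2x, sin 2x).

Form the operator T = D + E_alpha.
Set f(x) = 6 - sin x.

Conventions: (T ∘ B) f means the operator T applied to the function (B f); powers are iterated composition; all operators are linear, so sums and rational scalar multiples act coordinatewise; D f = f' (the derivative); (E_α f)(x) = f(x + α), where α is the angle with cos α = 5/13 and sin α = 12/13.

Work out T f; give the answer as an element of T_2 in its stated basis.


D f = -cos x
E_alpha f = 6 - (12/13)cos x - (5/13)sin x
(D + E_alpha) f = 6 - (25/13)cos x - (5/13)sin x

the result is g(x) = 6 - (25/13)cos x - (5/13)sin x


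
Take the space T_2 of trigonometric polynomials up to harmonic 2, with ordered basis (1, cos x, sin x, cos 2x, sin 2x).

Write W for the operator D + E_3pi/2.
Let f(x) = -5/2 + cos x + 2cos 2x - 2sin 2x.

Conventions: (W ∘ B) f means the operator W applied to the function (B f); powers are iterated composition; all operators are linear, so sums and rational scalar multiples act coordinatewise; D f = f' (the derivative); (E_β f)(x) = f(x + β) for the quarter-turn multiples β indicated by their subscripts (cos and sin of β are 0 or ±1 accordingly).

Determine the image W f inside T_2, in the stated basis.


D f = -sin x - 4cos 2x - 4sin 2x
E_3pi/2 f = -5/2 + sin x - 2cos 2x + 2sin 2x
(D + E_3pi/2) f = -5/2 - 6cos 2x - 2sin 2x

the image equals g(x) = -5/2 - 6cos 2x - 2sin 2x


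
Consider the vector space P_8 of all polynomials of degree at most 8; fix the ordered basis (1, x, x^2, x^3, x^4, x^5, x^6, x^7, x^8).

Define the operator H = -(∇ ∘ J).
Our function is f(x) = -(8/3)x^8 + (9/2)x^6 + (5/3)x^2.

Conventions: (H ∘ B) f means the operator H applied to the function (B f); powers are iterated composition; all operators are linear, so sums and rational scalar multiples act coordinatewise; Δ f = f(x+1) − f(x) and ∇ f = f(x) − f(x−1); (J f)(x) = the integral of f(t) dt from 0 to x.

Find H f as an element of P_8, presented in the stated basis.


J f = -(8/27)x^9 + (9/14)x^7 + (5/9)x^3
∇ J f = -(8/3)x^8 + (32/3)x^7 - (367/18)x^6 + (143/6)x^5 - (89/6)x^4 + (43/18)x^3 + (9/2)x^2 - (7/2)x + 341/378
(-(∇ ∘ J)) f = (8/3)x^8 - (32/3)x^7 + (367/18)x^6 - (143/6)x^5 + (89/6)x^4 - (43/18)x^3 - (9/2)x^2 + (7/2)x - 341/378

g(x) = (8/3)x^8 - (32/3)x^7 + (367/18)x^6 - (143/6)x^5 + (89/6)x^4 - (43/18)x^3 - (9/2)x^2 + (7/2)x - 341/378


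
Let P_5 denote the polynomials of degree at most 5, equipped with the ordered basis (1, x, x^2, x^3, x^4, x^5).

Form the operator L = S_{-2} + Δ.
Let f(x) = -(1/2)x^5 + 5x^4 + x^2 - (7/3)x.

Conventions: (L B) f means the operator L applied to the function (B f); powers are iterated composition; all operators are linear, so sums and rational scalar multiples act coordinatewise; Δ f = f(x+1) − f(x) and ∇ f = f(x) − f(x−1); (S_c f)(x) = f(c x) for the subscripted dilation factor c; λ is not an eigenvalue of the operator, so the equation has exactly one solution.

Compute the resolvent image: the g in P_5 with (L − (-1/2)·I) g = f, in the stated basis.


write g with unknown coordinates in the stated basis and equate coefficients in (L − (-1/2)·I) g = f
solving from the highest basis element down gives g = (1/63)x^5 + (620/2079)x^4 + (1124/6237)x^3 - (6190/18711)x^2 + (130400/56133)x - 279154/168399
check: L g = -(32/63)x^5 + (10085/2079)x^4 - (562/6237)x^3 + (21806/18711)x^2 - (196177/56133)x + 139577/168399
so L g − (-1/2)·g = -(1/2)x^5 + 5x^4 + x^2 - (7/3)x = f ✓

the image equals g(x) = (1/63)x^5 + (620/2079)x^4 + (1124/6237)x^3 - (6190/18711)x^2 + (130400/56133)x - 279154/168399


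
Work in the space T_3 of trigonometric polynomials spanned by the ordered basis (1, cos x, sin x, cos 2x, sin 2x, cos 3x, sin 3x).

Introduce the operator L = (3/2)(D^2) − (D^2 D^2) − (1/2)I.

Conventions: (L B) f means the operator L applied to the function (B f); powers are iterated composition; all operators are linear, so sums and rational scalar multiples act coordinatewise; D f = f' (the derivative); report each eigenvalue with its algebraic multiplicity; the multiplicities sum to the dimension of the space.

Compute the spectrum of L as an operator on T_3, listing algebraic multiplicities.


λ = -95 (multiplicity 2), λ = -45/2 (multiplicity 2), λ = -3 (multiplicity 2), λ = -1/2 (multiplicity 1)

image of 1: -1/2
image of cos x: -3cos x
image of sin x: -3sin x
image of cos 2x: -(45/2)cos 2x
image of sin 2x: -(45/2)sin 2x
image of cos 3x: -95cos 3x
image of sin 3x: -95sin 3x
the matrix is diagonal; its diagonal is (-1/2, -3, -3, -45/2, -45/2, -95, -95)
for a triangular matrix the eigenvalues are the diagonal entries, with algebraic multiplicity their repetition count


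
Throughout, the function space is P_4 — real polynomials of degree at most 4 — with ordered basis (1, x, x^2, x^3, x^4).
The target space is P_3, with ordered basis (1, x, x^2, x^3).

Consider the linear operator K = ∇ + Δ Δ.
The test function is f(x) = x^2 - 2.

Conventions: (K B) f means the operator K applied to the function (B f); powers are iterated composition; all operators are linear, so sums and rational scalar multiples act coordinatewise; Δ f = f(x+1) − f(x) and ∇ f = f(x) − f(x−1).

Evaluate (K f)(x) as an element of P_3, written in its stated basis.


∇ f = 2x - 1
Δ f = 2x + 1
Δ Δ f = 2
(∇ + Δ Δ) f = 2x + 1

the result is g(x) = 2x + 1


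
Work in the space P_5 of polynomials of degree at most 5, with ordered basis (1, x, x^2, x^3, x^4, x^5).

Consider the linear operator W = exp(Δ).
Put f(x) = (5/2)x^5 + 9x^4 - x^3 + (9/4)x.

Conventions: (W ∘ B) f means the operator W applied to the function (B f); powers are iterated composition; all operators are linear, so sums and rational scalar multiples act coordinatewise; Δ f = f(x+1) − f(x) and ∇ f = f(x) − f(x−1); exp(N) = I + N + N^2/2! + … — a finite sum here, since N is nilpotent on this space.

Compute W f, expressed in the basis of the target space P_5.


the result is g(x) = (5/2)x^5 + (43/2)x^4 + 85x^3 + 230x^2 + (1455/4)x + 1049/4

order-1 term: (25/2)x^4 + 61x^3 + 76x^2 + (91/2)x + 51/4
order-2 term: 25x^3 + 129x^2 + (385/2)x + 195/2
order-3 term: 25x^2 + 111x + 231/2
order-4 term: (25/2)x + 34
order-5 term: 5/2
the series for exp(Δ) f terminates at order 5
exp(Δ) f = (5/2)x^5 + (43/2)x^4 + 85x^3 + 230x^2 + (1455/4)x + 1049/4


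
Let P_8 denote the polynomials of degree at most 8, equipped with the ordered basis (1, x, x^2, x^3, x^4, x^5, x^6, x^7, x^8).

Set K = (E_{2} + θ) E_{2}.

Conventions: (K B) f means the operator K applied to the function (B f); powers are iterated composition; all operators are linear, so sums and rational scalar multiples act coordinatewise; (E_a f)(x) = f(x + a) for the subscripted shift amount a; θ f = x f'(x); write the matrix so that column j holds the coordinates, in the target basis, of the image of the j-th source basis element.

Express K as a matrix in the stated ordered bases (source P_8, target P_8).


the matrix is [[1, 4, 16, 64, 256, 1024, 4096, 16384, 65536]; [0, 2, 12, 60, 288, 1360, 6336, 29120, 132096]; [0, 0, 3, 24, 144, 800, 4320, 22848, 118272]; [0, 0, 0, 4, 40, 280, 1760, 10640, 62720]; [0, 0, 0, 0, 5, 60, 480, 3360, 22400]; [0, 0, 0, 0, 0, 6, 84, 756, 5824]; [0, 0, 0, 0, 0, 0, 7, 112, 1120]; [0, 0, 0, 0, 0, 0, 0, 8, 144]; [0, 0, 0, 0, 0, 0, 0, 0, 9]] (rows listed top to bottom)

image of 1: 1
image of x: 2x + 4
image of x^2: 3x^2 + 12x + 16
image of x^3: 4x^3 + 24x^2 + 60x + 64
image of x^4: 5x^4 + 40x^3 + 144x^2 + 288x + 256
image of x^5: 6x^5 + 60x^4 + 280x^3 + 800x^2 + 1360x + 1024
image of x^6: 7x^6 + 84x^5 + 480x^4 + 1760x^3 + 4320x^2 + 6336x + 4096
image of x^7: 8x^7 + 112x^6 + 756x^5 + 3360x^4 + 10640x^3 + 22848x^2 + 29120x + 16384
image of x^8: 9x^8 + 144x^7 + 1120x^6 + 5824x^5 + 22400x^4 + 62720x^3 + 118272x^2 + 132096x + 65536
each image's coordinates form column j of the matrix


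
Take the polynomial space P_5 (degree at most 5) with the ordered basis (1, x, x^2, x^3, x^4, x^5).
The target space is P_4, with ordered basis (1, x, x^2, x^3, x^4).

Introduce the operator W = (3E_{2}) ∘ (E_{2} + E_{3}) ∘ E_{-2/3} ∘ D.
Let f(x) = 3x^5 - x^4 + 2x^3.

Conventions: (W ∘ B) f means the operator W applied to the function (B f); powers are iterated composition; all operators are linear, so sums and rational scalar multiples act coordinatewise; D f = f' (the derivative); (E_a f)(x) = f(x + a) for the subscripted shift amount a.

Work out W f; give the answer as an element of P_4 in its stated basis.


the result is g(x) = 90x^4 + 1356x^3 + 7830x^2 + (61540/3)x + 184859/9

D f = 15x^4 - 4x^3 + 6x^2
E_{-2/3} D f = 15x^4 - 44x^3 + 54x^2 - (280/9)x + 184/27
E_{2} (E_{-2/3} ∘ D) f = 15x^4 + 76x^3 + 150x^2 + (1232/9)x + 1312/27
E_{3} (E_{-2/3} ∘ D) f = 15x^4 + 136x^3 + 468x^2 + (6524/9)x + 11515/27
(E_{2} + E_{3}) (E_{-2/3} ∘ D) f = 30x^4 + 212x^3 + 618x^2 + (7756/9)x + 12827/27
E_{2} (E_{2} + E_{3}) (E_{-2/3} ∘ D) f = 30x^4 + 452x^3 + 2610x^2 + (61540/9)x + 184859/27
(3E_{2}) (E_{2} + E_{3}) (E_{-2/3} ∘ D) f = 90x^4 + 1356x^3 + 7830x^2 + (61540/3)x + 184859/9


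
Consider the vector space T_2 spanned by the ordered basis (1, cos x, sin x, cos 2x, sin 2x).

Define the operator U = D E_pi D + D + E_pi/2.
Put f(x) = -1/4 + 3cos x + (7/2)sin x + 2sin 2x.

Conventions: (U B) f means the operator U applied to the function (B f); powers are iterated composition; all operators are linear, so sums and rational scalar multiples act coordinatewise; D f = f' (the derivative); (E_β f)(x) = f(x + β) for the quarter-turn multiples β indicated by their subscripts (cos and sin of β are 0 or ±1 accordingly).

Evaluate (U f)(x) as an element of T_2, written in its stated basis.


D f = (7/2)cos x - 3sin x + 4cos 2x
E_pi D f = -(7/2)cos x + 3sin x + 4cos 2x
D E_pi D f = 3cos x + (7/2)sin x - 8sin 2x
D f = (7/2)cos x - 3sin x + 4cos 2x
E_pi/2 f = -1/4 + (7/2)cos x - 3sin x - 2sin 2x
(D E_pi D + D + E_pi/2) f = -1/4 + 10cos x - (5/2)sin x + 4cos 2x - 10sin 2x

the result is g(x) = -1/4 + 10cos x - (5/2)sin x + 4cos 2x - 10sin 2x


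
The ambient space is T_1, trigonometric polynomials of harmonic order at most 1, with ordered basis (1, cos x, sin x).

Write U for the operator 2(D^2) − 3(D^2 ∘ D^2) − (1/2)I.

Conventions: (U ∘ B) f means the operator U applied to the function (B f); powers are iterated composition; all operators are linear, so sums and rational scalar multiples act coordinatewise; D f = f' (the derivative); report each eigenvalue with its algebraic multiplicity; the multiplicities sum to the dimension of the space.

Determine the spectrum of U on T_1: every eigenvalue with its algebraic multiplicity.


image of 1: -1/2
image of cos x: -(11/2)cos x
image of sin x: -(11/2)sin x
the matrix is diagonal; its diagonal is (-1/2, -11/2, -11/2)
for a triangular matrix the eigenvalues are the diagonal entries, with algebraic multiplicity their repetition count

λ = -11/2 (multiplicity 2), λ = -1/2 (multiplicity 1)


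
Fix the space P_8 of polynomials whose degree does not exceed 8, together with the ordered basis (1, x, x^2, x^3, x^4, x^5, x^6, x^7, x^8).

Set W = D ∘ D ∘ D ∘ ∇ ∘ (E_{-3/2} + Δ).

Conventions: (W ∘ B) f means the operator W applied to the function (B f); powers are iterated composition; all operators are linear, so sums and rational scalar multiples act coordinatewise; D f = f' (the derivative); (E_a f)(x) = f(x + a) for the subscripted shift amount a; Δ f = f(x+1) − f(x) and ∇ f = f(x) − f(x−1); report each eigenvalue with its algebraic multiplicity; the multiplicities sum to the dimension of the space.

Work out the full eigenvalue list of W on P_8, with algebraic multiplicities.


λ = 0 (multiplicity 9)

image of 1: 0
image of x: 0
image of x^2: 0
image of x^3: 0
image of x^4: 24
image of x^5: 120x - 120
image of x^6: 360x^2 - 720x + 1470
image of x^7: 840x^3 - 2520x^2 + 10290x - 6720
image of x^8: 1680x^4 - 6720x^3 + 41160x^2 - 53760x + 30261
the matrix is upper triangular; its diagonal is (0, 0, 0, 0, 0, 0, 0, 0, 0)
for a triangular matrix the eigenvalues are the diagonal entries, with algebraic multiplicity their repetition count


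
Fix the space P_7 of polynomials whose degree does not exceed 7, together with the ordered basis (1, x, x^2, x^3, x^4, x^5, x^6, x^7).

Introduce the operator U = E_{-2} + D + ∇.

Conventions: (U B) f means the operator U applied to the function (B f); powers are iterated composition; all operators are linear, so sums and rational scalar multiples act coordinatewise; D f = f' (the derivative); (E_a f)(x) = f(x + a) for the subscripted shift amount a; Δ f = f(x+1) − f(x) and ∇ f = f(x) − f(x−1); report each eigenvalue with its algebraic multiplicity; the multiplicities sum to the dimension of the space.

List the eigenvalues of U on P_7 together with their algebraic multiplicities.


λ = 1 (multiplicity 8)

image of 1: 1
image of x: x
image of x^2: x^2 + 3
image of x^3: x^3 + 9x - 7
image of x^4: x^4 + 18x^2 - 28x + 15
image of x^5: x^5 + 30x^3 - 70x^2 + 75x - 31
image of x^6: x^6 + 45x^4 - 140x^3 + 225x^2 - 186x + 63
image of x^7: x^7 + 63x^5 - 245x^4 + 525x^3 - 651x^2 + 441x - 127
the matrix is upper triangular; its diagonal is (1, 1, 1, 1, 1, 1, 1, 1)
for a triangular matrix the eigenvalues are the diagonal entries, with algebraic multiplicity their repetition count


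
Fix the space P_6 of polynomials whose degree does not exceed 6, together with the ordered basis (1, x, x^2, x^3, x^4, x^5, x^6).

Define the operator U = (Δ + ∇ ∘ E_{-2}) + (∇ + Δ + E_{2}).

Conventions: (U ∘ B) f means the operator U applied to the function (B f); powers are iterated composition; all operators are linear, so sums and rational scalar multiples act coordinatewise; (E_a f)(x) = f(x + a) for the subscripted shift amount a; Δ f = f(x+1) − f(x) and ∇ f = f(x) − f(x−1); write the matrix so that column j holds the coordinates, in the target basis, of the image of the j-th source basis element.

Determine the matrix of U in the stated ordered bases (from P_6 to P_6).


the matrix is [[1, 6, 0, 30, -48, 246, -600]; [0, 1, 12, 0, 120, -240, 1476]; [0, 0, 1, 18, 0, 300, -720]; [0, 0, 0, 1, 24, 0, 600]; [0, 0, 0, 0, 1, 30, 0]; [0, 0, 0, 0, 0, 1, 36]; [0, 0, 0, 0, 0, 0, 1]] (rows listed top to bottom)

image of 1: 1
image of x: x + 6
image of x^2: x^2 + 12x
image of x^3: x^3 + 18x^2 + 30
image of x^4: x^4 + 24x^3 + 120x - 48
image of x^5: x^5 + 30x^4 + 300x^2 - 240x + 246
image of x^6: x^6 + 36x^5 + 600x^3 - 720x^2 + 1476x - 600
each image's coordinates form column j of the matrix


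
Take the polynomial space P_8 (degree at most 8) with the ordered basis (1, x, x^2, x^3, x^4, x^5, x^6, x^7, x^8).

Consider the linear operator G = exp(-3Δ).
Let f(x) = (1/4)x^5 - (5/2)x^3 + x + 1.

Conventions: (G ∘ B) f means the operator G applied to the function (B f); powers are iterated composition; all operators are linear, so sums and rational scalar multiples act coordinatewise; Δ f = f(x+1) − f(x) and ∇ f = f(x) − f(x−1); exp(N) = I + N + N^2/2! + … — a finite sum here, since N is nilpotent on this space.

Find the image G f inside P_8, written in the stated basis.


order-1 term: -(15/4)x^4 - (15/2)x^3 + 15x^2 + (75/4)x + 15/4
order-2 term: (45/2)x^3 + (135/2)x^2 + (45/4)x - 135/4
order-3 term: -(135/2)x^2 - (405/2)x - 405/4
order-4 term: (405/4)x + 405/2
order-5 term: -243/4
the series for exp(-3Δ) f terminates at order 5
exp(-3Δ) f = (1/4)x^5 - (15/4)x^4 + (25/2)x^3 + 15x^2 - (281/4)x + 23/2

g(x) = (1/4)x^5 - (15/4)x^4 + (25/2)x^3 + 15x^2 - (281/4)x + 23/2


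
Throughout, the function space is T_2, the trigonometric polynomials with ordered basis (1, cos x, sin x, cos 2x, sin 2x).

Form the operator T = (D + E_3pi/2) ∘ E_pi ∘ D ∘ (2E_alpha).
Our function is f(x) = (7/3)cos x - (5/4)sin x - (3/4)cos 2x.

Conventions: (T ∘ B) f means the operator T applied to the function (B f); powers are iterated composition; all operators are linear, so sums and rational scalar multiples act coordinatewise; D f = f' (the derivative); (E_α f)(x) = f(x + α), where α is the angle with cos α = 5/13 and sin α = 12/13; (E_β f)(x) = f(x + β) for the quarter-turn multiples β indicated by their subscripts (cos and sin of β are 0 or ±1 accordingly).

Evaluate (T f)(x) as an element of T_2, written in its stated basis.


the result is g(x) = -(1074/169)cos 2x - (363/169)sin 2x

E_alpha f = -(10/39)cos x - (137/52)sin x + (357/676)cos 2x + (90/169)sin 2x
(2E_alpha) f = -(20/39)cos x - (137/26)sin x + (357/338)cos 2x + (180/169)sin 2x
D (2E_alpha) f = -(137/26)cos x + (20/39)sin x + (360/169)cos 2x - (357/169)sin 2x
E_pi D (2E_alpha) f = (137/26)cos x - (20/39)sin x + (360/169)cos 2x - (357/169)sin 2x
D E_pi D (2E_alpha) f = -(20/39)cos x - (137/26)sin x - (714/169)cos 2x - (720/169)sin 2x
E_3pi/2 E_pi D (2E_alpha) f = (20/39)cos x + (137/26)sin x - (360/169)cos 2x + (357/169)sin 2x
(D + E_3pi/2) E_pi D (2E_alpha) f = -(1074/169)cos 2x - (363/169)sin 2x


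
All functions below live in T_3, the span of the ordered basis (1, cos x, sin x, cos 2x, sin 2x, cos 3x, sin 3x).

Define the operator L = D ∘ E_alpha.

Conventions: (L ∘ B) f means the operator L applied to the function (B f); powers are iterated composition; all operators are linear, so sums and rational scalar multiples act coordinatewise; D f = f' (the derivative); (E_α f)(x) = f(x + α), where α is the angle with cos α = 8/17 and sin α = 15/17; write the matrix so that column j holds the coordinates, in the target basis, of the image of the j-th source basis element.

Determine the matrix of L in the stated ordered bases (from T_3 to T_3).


image of 1: 0
image of cos x: -(15/17)cos x - (8/17)sin x
image of sin x: (8/17)cos x - (15/17)sin x
image of cos 2x: -(480/289)cos 2x + (322/289)sin 2x
image of sin 2x: -(322/289)cos 2x - (480/289)sin 2x
image of cos 3x: (1485/4913)cos 3x + (14664/4913)sin 3x
image of sin 3x: -(14664/4913)cos 3x + (1485/4913)sin 3x
each image's coordinates form column j of the matrix

the matrix is [[0, 0, 0, 0, 0, 0, 0]; [0, -15/17, 8/17, 0, 0, 0, 0]; [0, -8/17, -15/17, 0, 0, 0, 0]; [0, 0, 0, -480/289, -322/289, 0, 0]; [0, 0, 0, 322/289, -480/289, 0, 0]; [0, 0, 0, 0, 0, 1485/4913, -14664/4913]; [0, 0, 0, 0, 0, 14664/4913, 1485/4913]] (rows listed top to bottom)


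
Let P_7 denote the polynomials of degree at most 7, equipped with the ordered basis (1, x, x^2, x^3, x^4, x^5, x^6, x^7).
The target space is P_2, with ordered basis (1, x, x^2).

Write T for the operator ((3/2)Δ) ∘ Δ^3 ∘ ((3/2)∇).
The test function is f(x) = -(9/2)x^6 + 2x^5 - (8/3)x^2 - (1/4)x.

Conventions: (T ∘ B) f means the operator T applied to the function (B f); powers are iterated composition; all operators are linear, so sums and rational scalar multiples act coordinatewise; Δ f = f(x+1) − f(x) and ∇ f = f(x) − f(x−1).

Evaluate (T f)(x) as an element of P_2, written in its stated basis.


the image equals g(x) = -7290x - 10395

∇ f = -27x^5 + (155/2)x^4 - 110x^3 + (175/2)x^2 - (127/3)x + 107/12
((3/2)∇) f = -(81/2)x^5 + (465/4)x^4 - 165x^3 + (525/4)x^2 - (127/2)x + 107/8
Δ ((3/2)∇) f = -(405/2)x^4 + 60x^3 - (405/2)x^2 + 30x - 43/2
Δ Δ ((3/2)∇) f = -810x^3 - 1035x^2 - 1035x - 315
Δ Δ Δ ((3/2)∇) f = -2430x^2 - 4500x - 2880
Δ Δ^3 ((3/2)∇) f = -4860x - 6930
((3/2)Δ) Δ^3 ((3/2)∇) f = -7290x - 10395


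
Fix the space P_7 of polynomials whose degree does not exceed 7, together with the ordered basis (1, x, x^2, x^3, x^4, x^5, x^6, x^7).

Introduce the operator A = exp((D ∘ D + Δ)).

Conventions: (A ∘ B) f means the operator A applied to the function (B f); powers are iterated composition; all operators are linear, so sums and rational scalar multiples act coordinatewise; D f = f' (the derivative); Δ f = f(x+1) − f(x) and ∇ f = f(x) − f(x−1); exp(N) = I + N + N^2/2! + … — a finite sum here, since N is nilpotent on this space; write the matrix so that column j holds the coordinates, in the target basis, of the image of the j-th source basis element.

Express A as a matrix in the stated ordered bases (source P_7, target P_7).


image of 1: 1
image of x: x + 1
image of x^2: x^2 + 2x + 4
image of x^3: x^3 + 3x^2 + 12x + 11
image of x^4: x^4 + 4x^3 + 24x^2 + 44x + 51
image of x^5: x^5 + 5x^4 + 40x^3 + 110x^2 + 255x + 212
image of x^6: x^6 + 6x^5 + 60x^4 + 220x^3 + 765x^2 + 1272x + 1133
image of x^7: x^7 + 7x^6 + 84x^5 + 385x^4 + 1785x^3 + 4452x^2 + 7931x + 6001
each image's coordinates form column j of the matrix

the matrix is [[1, 1, 4, 11, 51, 212, 1133, 6001]; [0, 1, 2, 12, 44, 255, 1272, 7931]; [0, 0, 1, 3, 24, 110, 765, 4452]; [0, 0, 0, 1, 4, 40, 220, 1785]; [0, 0, 0, 0, 1, 5, 60, 385]; [0, 0, 0, 0, 0, 1, 6, 84]; [0, 0, 0, 0, 0, 0, 1, 7]; [0, 0, 0, 0, 0, 0, 0, 1]] (rows listed top to bottom)


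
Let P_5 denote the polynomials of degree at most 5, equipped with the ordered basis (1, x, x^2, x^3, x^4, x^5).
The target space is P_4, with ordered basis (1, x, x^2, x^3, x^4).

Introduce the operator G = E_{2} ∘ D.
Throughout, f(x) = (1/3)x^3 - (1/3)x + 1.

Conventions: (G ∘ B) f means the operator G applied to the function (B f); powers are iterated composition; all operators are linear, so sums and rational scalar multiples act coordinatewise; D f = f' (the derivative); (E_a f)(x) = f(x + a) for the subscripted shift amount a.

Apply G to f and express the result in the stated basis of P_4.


the result is g(x) = x^2 + 4x + 11/3

D f = x^2 - 1/3
E_{2} D f = x^2 + 4x + 11/3
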